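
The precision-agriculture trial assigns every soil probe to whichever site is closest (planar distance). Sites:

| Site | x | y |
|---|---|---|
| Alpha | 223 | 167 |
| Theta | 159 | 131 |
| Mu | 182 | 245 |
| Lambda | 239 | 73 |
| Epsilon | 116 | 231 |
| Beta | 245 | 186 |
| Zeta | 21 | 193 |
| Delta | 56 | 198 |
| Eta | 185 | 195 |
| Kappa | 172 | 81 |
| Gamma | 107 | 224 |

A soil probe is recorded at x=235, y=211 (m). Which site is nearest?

Squared distances to each site:
Alpha: 2080.000; Theta: 12176.000; Mu: 3965.000; Lambda: 19060.000; Epsilon: 14561.000; Beta: 725.000; Zeta: 46120.000; Delta: 32210.000; Eta: 2756.000; Kappa: 20869.000; Gamma: 16553.000.
Minimum at Beta.

Beta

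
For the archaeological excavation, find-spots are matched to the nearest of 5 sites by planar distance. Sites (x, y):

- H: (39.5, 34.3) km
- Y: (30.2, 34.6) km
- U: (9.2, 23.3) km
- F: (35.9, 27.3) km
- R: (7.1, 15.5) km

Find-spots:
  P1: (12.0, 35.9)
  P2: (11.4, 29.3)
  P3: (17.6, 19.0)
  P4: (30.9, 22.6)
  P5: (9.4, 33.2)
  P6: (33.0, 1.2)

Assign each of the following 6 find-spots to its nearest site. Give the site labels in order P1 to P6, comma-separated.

P1 → U (d²=166.60)
P2 → U (d²=40.84)
P3 → U (d²=89.05)
P4 → F (d²=47.09)
P5 → U (d²=98.05)
P6 → F (d²=689.62)

U, U, U, F, U, F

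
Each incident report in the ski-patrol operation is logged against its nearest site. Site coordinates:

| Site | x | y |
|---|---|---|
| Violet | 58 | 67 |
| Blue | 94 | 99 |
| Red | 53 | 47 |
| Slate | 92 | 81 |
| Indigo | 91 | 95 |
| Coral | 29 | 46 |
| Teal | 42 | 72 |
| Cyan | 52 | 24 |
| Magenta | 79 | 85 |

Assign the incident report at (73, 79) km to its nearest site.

Magenta

Squared distances to each site:
Violet: 369.000; Blue: 841.000; Red: 1424.000; Slate: 365.000; Indigo: 580.000; Coral: 3025.000; Teal: 1010.000; Cyan: 3466.000; Magenta: 72.000.
Minimum at Magenta.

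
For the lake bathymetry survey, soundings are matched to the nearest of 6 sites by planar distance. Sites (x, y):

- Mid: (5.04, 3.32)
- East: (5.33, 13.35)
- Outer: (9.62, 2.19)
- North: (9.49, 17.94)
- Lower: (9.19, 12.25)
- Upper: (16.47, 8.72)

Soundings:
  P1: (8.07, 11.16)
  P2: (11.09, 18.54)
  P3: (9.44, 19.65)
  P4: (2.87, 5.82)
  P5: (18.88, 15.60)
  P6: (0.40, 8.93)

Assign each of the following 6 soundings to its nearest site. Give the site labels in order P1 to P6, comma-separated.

Lower, North, North, Mid, Upper, East

P1 → Lower (d²=2.44)
P2 → North (d²=2.92)
P3 → North (d²=2.93)
P4 → Mid (d²=10.96)
P5 → Upper (d²=53.14)
P6 → East (d²=43.84)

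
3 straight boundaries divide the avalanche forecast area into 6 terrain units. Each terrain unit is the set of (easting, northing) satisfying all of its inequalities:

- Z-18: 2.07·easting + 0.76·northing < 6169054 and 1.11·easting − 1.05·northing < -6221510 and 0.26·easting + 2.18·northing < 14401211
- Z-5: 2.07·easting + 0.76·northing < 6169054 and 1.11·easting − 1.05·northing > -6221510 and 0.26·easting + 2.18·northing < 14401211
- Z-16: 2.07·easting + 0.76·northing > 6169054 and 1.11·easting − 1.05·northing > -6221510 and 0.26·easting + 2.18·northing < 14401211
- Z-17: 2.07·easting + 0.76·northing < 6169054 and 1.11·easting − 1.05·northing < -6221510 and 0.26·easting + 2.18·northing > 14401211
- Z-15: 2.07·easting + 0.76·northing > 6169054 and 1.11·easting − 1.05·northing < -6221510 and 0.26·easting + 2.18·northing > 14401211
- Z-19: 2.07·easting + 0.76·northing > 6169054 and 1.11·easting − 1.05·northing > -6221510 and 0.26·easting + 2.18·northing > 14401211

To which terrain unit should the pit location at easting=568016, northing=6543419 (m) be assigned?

2.07·568016 + 0.76·6543419 = 6148791.560, which is < 6169054
1.11·568016 − 1.05·6543419 = -6240092.190, which is < -6221510
0.26·568016 + 2.18·6543419 = 14412337.580, which is > 14401211
This sign pattern matches Z-17.

Z-17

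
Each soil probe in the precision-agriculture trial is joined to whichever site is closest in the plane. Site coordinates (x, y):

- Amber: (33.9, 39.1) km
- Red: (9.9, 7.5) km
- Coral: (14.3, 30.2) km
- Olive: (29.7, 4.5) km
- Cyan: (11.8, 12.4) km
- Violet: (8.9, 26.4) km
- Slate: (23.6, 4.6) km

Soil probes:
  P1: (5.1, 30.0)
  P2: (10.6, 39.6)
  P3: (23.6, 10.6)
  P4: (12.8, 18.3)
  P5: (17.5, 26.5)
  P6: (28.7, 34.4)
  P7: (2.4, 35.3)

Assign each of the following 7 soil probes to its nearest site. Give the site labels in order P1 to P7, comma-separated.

P1 → Violet (d²=27.40)
P2 → Coral (d²=102.05)
P3 → Slate (d²=36.00)
P4 → Cyan (d²=35.81)
P5 → Coral (d²=23.93)
P6 → Amber (d²=49.13)
P7 → Violet (d²=121.46)

Violet, Coral, Slate, Cyan, Coral, Amber, Violet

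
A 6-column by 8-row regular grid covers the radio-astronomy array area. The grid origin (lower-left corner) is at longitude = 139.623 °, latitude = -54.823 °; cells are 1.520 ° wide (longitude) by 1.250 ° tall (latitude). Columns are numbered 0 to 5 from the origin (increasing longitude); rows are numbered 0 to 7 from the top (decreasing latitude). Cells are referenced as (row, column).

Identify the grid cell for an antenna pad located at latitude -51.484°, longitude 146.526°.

(5, 4)

Column index: ⌊(146.526 − 139.623) / 1.520⌋ = ⌊4.541⌋ = 4
Row offset from origin: ⌊(-51.484 − -54.823) / 1.250⌋ = ⌊2.671⌋ = 2 → row 5 (counted from top)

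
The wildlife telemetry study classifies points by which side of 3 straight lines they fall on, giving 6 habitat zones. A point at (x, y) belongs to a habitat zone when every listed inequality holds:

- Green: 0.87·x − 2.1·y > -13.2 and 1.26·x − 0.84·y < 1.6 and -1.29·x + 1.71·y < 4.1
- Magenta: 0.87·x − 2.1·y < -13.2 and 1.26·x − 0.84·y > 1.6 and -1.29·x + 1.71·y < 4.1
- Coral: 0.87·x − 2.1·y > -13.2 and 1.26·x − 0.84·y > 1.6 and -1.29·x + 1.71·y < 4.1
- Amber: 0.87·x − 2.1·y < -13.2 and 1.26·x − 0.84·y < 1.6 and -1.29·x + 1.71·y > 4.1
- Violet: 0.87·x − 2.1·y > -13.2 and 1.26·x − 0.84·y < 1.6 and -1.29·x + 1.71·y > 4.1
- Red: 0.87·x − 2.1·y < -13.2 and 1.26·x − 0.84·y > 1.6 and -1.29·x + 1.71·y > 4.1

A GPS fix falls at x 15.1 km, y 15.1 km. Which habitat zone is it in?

Red

0.87·15.1 − 2.1·15.1 = -18.573, which is < -13.2
1.26·15.1 − 0.84·15.1 = 6.342, which is > 1.6
-1.29·15.1 + 1.71·15.1 = 6.342, which is > 4.1
This sign pattern matches Red.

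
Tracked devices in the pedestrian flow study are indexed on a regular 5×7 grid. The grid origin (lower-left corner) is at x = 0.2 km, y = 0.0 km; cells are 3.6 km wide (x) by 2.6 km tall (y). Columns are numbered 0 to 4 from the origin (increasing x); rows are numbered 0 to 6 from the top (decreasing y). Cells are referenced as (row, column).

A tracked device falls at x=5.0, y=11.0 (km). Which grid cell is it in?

(2, 1)

Column index: ⌊(5.0 − 0.2) / 3.6⌋ = ⌊1.333⌋ = 1
Row offset from origin: ⌊(11.0 − 0.0) / 2.6⌋ = ⌊4.231⌋ = 4 → row 2 (counted from top)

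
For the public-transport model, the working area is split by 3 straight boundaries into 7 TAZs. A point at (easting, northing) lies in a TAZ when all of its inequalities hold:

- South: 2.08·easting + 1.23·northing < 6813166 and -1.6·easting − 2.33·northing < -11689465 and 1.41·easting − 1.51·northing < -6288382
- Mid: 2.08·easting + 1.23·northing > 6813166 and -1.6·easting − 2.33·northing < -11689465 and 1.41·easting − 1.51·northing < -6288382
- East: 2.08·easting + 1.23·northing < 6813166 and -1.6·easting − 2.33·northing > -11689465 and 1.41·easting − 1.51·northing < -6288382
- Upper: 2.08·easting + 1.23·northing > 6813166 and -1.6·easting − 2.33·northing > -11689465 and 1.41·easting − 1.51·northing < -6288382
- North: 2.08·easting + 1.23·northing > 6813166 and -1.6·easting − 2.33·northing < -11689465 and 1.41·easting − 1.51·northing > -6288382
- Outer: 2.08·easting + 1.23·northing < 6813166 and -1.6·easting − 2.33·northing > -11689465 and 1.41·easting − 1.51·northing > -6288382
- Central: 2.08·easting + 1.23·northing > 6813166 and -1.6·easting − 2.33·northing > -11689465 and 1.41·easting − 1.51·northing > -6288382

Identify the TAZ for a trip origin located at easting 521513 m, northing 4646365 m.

2.08·521513 + 1.23·4646365 = 6799775.990, which is < 6813166
-1.6·521513 − 2.33·4646365 = -11660451.250, which is > -11689465
1.41·521513 − 1.51·4646365 = -6280677.820, which is > -6288382
This sign pattern matches Outer.

Outer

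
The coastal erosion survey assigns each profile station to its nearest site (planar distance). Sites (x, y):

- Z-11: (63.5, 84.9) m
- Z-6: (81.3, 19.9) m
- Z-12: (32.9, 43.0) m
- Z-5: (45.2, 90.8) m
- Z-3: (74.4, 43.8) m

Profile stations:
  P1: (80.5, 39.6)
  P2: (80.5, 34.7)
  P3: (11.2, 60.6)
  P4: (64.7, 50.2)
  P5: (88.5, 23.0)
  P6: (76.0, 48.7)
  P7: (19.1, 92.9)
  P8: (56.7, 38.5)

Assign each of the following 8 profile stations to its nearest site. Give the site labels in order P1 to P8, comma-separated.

Z-3, Z-3, Z-12, Z-3, Z-6, Z-3, Z-5, Z-3

P1 → Z-3 (d²=54.85)
P2 → Z-3 (d²=120.02)
P3 → Z-12 (d²=780.65)
P4 → Z-3 (d²=135.05)
P5 → Z-6 (d²=61.45)
P6 → Z-3 (d²=26.57)
P7 → Z-5 (d²=685.62)
P8 → Z-3 (d²=341.38)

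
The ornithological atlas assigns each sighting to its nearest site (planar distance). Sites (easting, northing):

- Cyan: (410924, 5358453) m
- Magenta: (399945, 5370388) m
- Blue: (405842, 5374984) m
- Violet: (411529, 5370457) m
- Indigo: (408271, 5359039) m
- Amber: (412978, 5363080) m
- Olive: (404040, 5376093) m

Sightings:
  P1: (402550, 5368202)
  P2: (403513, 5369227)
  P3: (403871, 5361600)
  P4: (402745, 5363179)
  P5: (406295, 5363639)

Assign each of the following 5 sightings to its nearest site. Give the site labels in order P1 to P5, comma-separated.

Magenta, Magenta, Indigo, Indigo, Indigo

P1 → Magenta (d²=11564621.00)
P2 → Magenta (d²=14078545.00)
P3 → Indigo (d²=25918721.00)
P4 → Indigo (d²=47676276.00)
P5 → Indigo (d²=25064576.00)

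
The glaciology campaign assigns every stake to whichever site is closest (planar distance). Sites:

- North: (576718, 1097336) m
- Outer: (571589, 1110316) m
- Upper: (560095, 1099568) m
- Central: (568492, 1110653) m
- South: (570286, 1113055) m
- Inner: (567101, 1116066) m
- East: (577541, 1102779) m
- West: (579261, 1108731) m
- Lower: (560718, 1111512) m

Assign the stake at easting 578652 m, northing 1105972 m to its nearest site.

West

Squared distances to each site:
North: 78320852.000; Outer: 68756305.000; Upper: 385373465.000; Central: 125137361.000; South: 120158845.000; Inner: 235314437.000; East: 11429570.000; West: 7982962.000; Lower: 352319956.000.
Minimum at West.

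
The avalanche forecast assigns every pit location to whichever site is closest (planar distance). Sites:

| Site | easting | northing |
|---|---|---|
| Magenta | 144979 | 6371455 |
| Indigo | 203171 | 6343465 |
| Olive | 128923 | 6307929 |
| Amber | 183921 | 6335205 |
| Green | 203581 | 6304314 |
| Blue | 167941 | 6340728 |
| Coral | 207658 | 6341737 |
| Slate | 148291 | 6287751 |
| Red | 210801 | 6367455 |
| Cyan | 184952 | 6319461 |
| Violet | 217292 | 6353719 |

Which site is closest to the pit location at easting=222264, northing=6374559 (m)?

Squared distances to each site:
Magenta: 5982606041.000; Indigo: 1331379485.000; Olive: 13152099181.000; Amber: 3018922965.000; Green: 5283414514.000; Blue: 4095524890.000; Coral: 1290618920.000; Slate: 13007633593.000; Red: 181867185.000; Cyan: 4427974948.000; Violet: 459026384.000.
Minimum at Red.

Red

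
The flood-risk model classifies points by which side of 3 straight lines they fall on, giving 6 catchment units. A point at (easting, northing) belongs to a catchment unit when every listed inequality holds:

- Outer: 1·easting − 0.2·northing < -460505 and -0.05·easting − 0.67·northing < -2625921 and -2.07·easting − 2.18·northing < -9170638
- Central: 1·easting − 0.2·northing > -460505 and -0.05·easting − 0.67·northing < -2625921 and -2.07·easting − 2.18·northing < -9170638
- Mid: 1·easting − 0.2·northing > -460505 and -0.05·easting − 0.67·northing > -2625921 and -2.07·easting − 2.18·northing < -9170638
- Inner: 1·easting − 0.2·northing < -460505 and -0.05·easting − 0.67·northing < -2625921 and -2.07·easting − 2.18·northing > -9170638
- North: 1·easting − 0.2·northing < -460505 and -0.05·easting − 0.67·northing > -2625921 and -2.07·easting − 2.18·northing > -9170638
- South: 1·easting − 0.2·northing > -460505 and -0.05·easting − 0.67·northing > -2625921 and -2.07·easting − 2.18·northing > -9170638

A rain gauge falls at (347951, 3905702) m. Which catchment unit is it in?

1·347951 − 0.2·3905702 = -433189.400, which is > -460505
-0.05·347951 − 0.67·3905702 = -2634217.890, which is < -2625921
-2.07·347951 − 2.18·3905702 = -9234688.930, which is < -9170638
This sign pattern matches Central.

Central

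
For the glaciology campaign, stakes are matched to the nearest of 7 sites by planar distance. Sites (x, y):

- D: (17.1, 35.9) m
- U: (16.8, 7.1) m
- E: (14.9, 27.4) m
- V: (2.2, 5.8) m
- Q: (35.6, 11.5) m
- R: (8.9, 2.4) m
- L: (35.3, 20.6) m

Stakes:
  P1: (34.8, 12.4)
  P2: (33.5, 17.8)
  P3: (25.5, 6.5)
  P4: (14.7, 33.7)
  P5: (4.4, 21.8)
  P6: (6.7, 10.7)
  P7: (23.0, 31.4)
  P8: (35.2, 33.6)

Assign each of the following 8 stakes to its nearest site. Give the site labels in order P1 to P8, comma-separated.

Q, L, U, D, E, V, D, L

P1 → Q (d²=1.45)
P2 → L (d²=11.08)
P3 → U (d²=76.05)
P4 → D (d²=10.60)
P5 → E (d²=141.61)
P6 → V (d²=44.26)
P7 → D (d²=55.06)
P8 → L (d²=169.01)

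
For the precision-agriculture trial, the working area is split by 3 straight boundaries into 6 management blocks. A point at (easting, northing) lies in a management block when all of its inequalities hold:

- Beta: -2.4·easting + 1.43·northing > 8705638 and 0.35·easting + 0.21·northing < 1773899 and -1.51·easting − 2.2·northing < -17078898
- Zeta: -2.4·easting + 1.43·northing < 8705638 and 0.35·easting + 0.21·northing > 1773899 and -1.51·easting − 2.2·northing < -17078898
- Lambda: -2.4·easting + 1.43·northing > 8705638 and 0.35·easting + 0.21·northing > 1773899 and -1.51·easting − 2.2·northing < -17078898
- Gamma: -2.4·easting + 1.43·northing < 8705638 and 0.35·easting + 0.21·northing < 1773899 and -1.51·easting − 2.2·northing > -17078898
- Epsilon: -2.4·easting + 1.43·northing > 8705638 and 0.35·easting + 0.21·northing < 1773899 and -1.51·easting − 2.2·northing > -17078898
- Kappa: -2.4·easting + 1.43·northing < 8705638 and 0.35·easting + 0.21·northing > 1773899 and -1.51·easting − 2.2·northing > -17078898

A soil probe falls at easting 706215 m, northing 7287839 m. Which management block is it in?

-2.4·706215 + 1.43·7287839 = 8726693.770, which is > 8705638
0.35·706215 + 0.21·7287839 = 1777621.440, which is > 1773899
-1.51·706215 − 2.2·7287839 = -17099630.450, which is < -17078898
This sign pattern matches Lambda.

Lambda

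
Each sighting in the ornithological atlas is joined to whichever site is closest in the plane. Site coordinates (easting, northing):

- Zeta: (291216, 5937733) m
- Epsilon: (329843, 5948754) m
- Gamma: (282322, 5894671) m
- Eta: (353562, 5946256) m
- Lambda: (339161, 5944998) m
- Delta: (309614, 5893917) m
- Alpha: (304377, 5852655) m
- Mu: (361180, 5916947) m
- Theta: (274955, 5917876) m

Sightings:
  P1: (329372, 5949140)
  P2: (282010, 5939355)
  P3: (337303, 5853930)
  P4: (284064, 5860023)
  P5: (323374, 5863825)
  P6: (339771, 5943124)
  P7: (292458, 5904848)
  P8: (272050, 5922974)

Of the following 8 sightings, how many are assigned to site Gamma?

1

P1 → Epsilon
P2 → Zeta
P3 → Alpha
P4 → Alpha
P5 → Alpha
P6 → Lambda
P7 → Gamma
P8 → Theta
1 of the 8 goes to Gamma.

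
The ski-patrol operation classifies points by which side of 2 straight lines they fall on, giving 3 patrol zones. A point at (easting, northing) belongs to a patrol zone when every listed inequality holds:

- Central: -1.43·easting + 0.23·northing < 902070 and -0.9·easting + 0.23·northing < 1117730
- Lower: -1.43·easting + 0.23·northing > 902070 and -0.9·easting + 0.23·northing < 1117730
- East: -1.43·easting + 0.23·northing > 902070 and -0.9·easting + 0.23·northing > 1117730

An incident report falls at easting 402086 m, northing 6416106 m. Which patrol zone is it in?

-1.43·402086 + 0.23·6416106 = 900721.400, which is < 902070
-0.9·402086 + 0.23·6416106 = 1113826.980, which is < 1117730
This sign pattern matches Central.

Central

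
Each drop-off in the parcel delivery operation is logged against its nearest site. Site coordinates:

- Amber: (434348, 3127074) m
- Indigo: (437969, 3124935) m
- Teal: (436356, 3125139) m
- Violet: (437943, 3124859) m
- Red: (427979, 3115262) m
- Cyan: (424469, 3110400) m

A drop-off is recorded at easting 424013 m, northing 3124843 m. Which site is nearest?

Squared distances to each site:
Amber: 111789586.000; Indigo: 194778400.000; Teal: 152437265.000; Violet: 194045156.000; Red: 107524717.000; Cyan: 208808185.000.
Minimum at Red.

Red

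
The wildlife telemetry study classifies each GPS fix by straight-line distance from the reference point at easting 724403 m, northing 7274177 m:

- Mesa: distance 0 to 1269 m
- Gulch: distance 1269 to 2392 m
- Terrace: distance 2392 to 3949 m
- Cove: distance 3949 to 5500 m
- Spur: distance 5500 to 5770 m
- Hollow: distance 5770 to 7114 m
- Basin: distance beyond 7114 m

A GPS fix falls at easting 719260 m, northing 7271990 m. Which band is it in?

Spur

Distance = √((719260−724403)² + (7271990−7274177)²) = √(26450449.000 + 4782969.000) = 5588.687 m.
5500 ≤ 5588.687 < 5770 → Spur.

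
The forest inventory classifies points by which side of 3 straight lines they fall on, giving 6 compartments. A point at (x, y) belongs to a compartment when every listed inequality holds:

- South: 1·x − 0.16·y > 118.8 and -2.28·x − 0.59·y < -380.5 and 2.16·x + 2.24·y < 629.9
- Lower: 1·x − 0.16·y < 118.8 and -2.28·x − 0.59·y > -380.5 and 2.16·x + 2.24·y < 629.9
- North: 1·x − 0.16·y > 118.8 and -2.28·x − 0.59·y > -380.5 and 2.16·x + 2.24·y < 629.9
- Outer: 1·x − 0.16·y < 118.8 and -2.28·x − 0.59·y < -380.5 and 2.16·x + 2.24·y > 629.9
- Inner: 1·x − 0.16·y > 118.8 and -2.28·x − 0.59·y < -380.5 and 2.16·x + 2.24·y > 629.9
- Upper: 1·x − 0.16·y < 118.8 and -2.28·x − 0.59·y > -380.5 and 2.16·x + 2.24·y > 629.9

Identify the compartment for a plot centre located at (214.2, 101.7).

1·214.2 − 0.16·101.7 = 197.928, which is > 118.8
-2.28·214.2 − 0.59·101.7 = -548.379, which is < -380.5
2.16·214.2 + 2.24·101.7 = 690.480, which is > 629.9
This sign pattern matches Inner.

Inner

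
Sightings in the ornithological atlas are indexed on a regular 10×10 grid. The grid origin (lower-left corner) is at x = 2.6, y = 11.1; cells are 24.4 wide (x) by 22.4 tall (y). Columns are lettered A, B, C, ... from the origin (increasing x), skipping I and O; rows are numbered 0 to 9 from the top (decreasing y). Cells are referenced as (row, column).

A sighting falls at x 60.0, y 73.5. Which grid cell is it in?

Column index: ⌊(60.0 − 2.6) / 24.4⌋ = ⌊2.352⌋ = 2 → column C
Row offset from origin: ⌊(73.5 − 11.1) / 22.4⌋ = ⌊2.786⌋ = 2 → row 7 (counted from top)

(7, C)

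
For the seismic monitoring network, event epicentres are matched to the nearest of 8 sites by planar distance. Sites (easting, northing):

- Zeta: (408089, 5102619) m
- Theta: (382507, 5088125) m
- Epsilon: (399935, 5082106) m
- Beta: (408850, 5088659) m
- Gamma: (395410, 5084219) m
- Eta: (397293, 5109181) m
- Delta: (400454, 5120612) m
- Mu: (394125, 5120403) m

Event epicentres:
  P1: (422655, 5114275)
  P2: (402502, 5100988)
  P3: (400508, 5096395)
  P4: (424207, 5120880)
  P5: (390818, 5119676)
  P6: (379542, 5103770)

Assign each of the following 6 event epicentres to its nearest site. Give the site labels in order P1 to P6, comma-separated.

P1 → Zeta (d²=348030692.00)
P2 → Zeta (d²=33874730.00)
P3 → Zeta (d²=96209737.00)
P4 → Delta (d²=564276833.00)
P5 → Mu (d²=11464778.00)
P6 → Theta (d²=253557250.00)

Zeta, Zeta, Zeta, Delta, Mu, Theta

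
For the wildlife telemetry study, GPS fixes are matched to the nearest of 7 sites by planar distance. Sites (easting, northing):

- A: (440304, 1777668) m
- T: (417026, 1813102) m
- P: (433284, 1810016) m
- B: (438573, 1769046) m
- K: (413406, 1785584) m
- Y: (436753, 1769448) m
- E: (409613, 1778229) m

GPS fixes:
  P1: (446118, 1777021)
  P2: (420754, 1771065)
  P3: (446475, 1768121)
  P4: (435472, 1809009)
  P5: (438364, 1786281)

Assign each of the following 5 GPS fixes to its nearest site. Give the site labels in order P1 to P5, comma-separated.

P1 → A (d²=34221205.00)
P2 → E (d²=175444777.00)
P3 → B (d²=63297229.00)
P4 → P (d²=5801393.00)
P5 → A (d²=77947369.00)

A, E, B, P, A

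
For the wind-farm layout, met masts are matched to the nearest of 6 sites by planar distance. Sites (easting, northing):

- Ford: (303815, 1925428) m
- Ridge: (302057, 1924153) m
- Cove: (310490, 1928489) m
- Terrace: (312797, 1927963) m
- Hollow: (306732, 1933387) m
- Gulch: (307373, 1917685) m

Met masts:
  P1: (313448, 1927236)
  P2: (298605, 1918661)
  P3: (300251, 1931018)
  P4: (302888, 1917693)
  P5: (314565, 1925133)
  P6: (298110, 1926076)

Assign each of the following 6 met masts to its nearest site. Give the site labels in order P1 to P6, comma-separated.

Terrace, Ridge, Ford, Gulch, Terrace, Ridge

P1 → Terrace (d²=952330.00)
P2 → Ridge (d²=42078368.00)
P3 → Ford (d²=43950196.00)
P4 → Gulch (d²=20115289.00)
P5 → Terrace (d²=11134724.00)
P6 → Ridge (d²=19276738.00)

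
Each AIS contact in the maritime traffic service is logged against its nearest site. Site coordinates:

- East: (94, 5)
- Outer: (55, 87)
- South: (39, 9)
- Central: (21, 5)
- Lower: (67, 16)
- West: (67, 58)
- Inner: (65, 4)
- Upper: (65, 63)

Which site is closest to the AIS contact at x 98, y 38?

Squared distances to each site:
East: 1105.000; Outer: 4250.000; South: 4322.000; Central: 7018.000; Lower: 1445.000; West: 1361.000; Inner: 2245.000; Upper: 1714.000.
Minimum at East.

East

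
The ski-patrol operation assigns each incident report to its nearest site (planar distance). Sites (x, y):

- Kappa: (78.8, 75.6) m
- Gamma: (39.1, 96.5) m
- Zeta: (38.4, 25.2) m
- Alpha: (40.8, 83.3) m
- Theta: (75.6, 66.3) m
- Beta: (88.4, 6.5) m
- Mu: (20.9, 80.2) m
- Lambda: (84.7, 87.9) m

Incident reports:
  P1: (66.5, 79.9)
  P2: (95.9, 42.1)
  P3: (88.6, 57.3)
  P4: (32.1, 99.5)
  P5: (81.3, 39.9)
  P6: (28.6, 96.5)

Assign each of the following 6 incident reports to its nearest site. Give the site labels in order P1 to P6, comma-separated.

Kappa, Theta, Theta, Gamma, Theta, Gamma

P1 → Kappa (d²=169.78)
P2 → Theta (d²=997.73)
P3 → Theta (d²=250.00)
P4 → Gamma (d²=58.00)
P5 → Theta (d²=729.45)
P6 → Gamma (d²=110.25)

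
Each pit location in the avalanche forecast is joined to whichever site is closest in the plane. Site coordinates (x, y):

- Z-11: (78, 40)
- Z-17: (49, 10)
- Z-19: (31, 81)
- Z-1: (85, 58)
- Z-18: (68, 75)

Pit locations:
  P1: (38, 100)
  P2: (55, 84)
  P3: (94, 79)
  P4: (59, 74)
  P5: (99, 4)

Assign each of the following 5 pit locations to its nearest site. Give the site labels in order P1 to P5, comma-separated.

Z-19, Z-18, Z-1, Z-18, Z-11

P1 → Z-19 (d²=410.00)
P2 → Z-18 (d²=250.00)
P3 → Z-1 (d²=522.00)
P4 → Z-18 (d²=82.00)
P5 → Z-11 (d²=1737.00)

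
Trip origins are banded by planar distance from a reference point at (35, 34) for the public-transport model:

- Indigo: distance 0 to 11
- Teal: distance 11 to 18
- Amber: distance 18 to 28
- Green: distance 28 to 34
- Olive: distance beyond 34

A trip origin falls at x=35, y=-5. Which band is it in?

Olive

Distance = √((35−35)² + (-5−34)²) = √(0.000 + 1521.000) = 39.000.
34 ≤ 39.000 < ∞ → Olive.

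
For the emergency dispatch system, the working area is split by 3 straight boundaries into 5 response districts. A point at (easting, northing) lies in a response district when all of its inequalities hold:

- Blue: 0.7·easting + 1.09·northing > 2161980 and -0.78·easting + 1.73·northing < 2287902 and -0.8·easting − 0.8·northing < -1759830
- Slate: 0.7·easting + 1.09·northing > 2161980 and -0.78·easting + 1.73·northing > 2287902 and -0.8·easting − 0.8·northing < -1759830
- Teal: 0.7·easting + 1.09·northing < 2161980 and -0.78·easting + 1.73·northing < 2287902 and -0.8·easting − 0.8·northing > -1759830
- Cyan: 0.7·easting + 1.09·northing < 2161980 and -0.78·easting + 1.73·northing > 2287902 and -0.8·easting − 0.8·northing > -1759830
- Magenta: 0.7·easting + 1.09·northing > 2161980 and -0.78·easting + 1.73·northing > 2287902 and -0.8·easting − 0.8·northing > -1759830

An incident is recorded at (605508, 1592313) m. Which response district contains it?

0.7·605508 + 1.09·1592313 = 2159476.770, which is < 2161980
-0.78·605508 + 1.73·1592313 = 2282405.250, which is < 2287902
-0.8·605508 − 0.8·1592313 = -1758256.800, which is > -1759830
This sign pattern matches Teal.

Teal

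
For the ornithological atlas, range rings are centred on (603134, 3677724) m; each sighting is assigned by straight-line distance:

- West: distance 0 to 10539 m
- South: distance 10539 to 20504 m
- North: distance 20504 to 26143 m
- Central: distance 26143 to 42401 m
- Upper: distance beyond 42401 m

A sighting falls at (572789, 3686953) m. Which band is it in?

Distance = √((572789−603134)² + (3686953−3677724)²) = √(920819025.000 + 85174441.000) = 31717.400 m.
26143 ≤ 31717.400 < 42401 → Central.

Central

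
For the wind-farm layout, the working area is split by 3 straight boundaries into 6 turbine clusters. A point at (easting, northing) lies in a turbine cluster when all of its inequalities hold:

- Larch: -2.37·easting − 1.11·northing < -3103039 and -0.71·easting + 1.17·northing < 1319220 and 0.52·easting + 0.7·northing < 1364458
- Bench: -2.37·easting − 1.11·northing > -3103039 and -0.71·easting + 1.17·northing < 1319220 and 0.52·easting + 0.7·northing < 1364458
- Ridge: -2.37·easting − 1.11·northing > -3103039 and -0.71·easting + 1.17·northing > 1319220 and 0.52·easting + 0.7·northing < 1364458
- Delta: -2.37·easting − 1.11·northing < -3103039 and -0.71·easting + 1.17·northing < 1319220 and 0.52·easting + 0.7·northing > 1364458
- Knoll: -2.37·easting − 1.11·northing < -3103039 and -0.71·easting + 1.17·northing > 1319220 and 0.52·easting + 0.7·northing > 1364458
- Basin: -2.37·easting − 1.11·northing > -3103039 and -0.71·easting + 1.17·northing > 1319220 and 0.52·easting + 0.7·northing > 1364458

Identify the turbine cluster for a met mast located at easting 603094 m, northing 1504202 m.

-2.37·603094 − 1.11·1504202 = -3098997.000, which is > -3103039
-0.71·603094 + 1.17·1504202 = 1331719.600, which is > 1319220
0.52·603094 + 0.7·1504202 = 1366550.280, which is > 1364458
This sign pattern matches Basin.

Basin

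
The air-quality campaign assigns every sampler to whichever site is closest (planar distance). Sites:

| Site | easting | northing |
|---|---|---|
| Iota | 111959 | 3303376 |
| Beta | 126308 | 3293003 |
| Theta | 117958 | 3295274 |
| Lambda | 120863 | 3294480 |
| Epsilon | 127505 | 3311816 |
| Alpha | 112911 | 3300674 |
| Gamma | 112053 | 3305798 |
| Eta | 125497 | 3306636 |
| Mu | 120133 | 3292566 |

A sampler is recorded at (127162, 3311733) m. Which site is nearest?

Squared distances to each site:
Iota: 300970658.000; Beta: 351542216.000; Theta: 355612297.000; Lambda: 337343410.000; Epsilon: 124538.000; Alpha: 325392482.000; Gamma: 263506106.000; Eta: 28751634.000; Mu: 416780730.000.
Minimum at Epsilon.

Epsilon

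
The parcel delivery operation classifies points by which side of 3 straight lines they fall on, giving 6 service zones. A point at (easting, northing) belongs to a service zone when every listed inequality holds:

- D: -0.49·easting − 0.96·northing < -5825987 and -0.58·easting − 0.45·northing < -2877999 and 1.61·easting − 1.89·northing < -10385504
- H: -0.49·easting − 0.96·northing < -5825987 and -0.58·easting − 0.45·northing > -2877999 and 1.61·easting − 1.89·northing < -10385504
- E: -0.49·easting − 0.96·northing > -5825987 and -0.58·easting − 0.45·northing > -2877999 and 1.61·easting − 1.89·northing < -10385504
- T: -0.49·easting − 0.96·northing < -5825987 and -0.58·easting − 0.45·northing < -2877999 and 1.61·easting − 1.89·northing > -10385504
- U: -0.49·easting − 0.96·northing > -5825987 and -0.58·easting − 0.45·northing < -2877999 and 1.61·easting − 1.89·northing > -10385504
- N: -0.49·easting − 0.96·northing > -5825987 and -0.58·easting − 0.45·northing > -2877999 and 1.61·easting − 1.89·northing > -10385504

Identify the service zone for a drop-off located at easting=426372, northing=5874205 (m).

-0.49·426372 − 0.96·5874205 = -5848159.080, which is < -5825987
-0.58·426372 − 0.45·5874205 = -2890688.010, which is < -2877999
1.61·426372 − 1.89·5874205 = -10415788.530, which is < -10385504
This sign pattern matches D.

D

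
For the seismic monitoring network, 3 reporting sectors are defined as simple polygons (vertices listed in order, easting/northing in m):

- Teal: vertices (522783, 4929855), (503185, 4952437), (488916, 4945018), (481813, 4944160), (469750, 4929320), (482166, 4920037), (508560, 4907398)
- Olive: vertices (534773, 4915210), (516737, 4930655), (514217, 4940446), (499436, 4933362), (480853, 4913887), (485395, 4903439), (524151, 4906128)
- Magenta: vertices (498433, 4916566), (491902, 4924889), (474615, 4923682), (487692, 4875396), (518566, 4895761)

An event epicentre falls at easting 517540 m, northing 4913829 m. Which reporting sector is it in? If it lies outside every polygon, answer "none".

Olive

Cast a ray rightward from (517540, 4913829). For each polygon, the edges (by vertex number in listed order) whose endpoints lie on opposite sides of northing = 4913829, where each meets that height, and whether that is right or left of the point:
Teal: 6–7 at easting≈495130.2 (left), 7–1 at easting≈512633.0 (left) → 0 crossings.
Olive: 5–6 at easting≈480878.2 (left), 7–1 at easting≈533157.8 (right) → 1 crossing.
Magenta: 3–4 at easting≈477283.4 (left), 5–1 at easting≈501081.6 (left) → 0 crossings.
Only Olive has an odd count, so the point is inside Olive.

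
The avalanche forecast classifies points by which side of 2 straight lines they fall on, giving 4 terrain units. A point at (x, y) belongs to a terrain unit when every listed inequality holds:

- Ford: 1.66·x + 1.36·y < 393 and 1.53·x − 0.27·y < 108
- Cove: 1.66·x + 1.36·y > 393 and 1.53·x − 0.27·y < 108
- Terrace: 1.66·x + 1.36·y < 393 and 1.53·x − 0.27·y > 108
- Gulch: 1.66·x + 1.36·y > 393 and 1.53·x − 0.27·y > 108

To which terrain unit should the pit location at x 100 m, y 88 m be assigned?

Terrace

1.66·100 + 1.36·88 = 285.680, which is < 393
1.53·100 − 0.27·88 = 129.240, which is > 108
This sign pattern matches Terrace.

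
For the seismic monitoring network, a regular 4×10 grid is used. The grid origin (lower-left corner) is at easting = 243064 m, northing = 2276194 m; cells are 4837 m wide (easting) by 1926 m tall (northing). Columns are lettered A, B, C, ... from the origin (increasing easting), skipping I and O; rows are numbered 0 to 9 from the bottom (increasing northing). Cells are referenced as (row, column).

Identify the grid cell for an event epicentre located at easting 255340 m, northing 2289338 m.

(6, C)

Column index: ⌊(255340 − 243064) / 4837⌋ = ⌊2.538⌋ = 2 → column C
Row offset from origin: ⌊(2289338 − 2276194) / 1926⌋ = ⌊6.825⌋ = 6 → row 6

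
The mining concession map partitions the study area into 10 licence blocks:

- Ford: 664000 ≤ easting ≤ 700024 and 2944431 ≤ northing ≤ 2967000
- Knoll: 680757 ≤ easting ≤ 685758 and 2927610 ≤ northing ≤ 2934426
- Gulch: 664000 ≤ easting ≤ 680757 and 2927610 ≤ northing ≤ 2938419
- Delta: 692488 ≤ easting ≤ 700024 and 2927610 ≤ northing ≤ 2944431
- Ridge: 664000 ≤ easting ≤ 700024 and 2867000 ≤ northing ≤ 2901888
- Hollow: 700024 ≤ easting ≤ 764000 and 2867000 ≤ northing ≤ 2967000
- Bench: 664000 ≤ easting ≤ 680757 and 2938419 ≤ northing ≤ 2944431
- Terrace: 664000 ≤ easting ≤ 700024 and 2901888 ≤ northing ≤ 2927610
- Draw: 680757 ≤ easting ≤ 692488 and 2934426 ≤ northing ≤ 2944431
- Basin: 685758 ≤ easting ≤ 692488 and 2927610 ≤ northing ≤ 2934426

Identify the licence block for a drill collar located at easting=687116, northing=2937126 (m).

Draw

The point has easting = 687116 and northing = 2937126.
Only Draw satisfies 680757 ≤ easting ≤ 692488 and 2934426 ≤ northing ≤ 2944431.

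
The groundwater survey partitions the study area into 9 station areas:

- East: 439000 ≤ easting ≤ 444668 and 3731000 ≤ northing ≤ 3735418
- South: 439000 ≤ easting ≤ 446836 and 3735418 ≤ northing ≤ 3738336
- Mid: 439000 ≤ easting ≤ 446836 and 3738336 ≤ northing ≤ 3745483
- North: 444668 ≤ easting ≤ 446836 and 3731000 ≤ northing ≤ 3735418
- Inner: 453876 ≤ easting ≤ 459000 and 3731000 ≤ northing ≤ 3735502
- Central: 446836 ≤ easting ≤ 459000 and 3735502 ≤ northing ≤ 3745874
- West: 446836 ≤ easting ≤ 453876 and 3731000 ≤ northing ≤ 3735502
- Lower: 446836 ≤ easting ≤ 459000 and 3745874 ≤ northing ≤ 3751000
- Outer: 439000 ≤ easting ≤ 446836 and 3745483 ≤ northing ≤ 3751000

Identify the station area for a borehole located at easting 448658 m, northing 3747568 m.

The point has easting = 448658 and northing = 3747568.
Only Lower satisfies 446836 ≤ easting ≤ 459000 and 3745874 ≤ northing ≤ 3751000.

Lower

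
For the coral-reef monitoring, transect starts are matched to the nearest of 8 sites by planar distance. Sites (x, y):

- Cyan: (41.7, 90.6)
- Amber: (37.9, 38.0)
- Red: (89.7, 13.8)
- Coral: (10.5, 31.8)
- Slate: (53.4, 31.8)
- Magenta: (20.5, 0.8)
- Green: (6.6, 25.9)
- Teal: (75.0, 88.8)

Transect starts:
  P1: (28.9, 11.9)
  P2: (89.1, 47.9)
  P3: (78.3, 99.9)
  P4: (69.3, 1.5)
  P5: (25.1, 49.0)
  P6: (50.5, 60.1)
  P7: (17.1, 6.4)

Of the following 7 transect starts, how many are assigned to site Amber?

P1 → Magenta
P2 → Red
P3 → Teal
P4 → Red
P5 → Amber
P6 → Amber
P7 → Magenta
2 of the 7 go to Amber.

2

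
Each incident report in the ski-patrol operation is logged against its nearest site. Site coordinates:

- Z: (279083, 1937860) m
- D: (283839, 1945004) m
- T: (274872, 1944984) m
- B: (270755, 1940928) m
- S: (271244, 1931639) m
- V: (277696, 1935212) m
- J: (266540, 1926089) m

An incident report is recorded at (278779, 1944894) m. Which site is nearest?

Squared distances to each site:
Z: 49569572.000; D: 25615700.000; T: 15272749.000; B: 80113732.000; S: 232471250.000; V: 94914013.000; J: 503421146.000.
Minimum at T.

T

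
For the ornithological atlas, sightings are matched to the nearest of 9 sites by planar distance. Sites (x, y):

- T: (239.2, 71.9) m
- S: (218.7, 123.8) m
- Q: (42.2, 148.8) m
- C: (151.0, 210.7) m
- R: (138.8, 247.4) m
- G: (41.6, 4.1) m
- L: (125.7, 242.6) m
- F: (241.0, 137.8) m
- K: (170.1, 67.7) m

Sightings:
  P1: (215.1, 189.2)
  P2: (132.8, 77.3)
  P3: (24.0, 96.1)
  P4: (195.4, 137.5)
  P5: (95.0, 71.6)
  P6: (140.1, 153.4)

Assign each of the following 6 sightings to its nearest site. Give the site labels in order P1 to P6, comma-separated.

P1 → F (d²=3312.77)
P2 → K (d²=1483.45)
P3 → Q (d²=3108.53)
P4 → S (d²=730.58)
P5 → K (d²=5655.22)
P6 → C (d²=3402.10)

F, K, Q, S, K, C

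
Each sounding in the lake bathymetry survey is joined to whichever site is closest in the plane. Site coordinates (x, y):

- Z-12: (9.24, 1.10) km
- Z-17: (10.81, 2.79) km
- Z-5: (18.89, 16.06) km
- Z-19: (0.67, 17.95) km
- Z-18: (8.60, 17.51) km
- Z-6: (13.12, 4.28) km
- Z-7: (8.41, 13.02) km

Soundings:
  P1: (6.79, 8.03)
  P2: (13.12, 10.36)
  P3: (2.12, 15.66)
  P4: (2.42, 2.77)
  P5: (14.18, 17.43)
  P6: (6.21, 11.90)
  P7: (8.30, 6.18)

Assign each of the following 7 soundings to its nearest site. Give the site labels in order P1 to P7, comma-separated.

Z-7, Z-7, Z-19, Z-12, Z-5, Z-7, Z-17

P1 → Z-7 (d²=27.52)
P2 → Z-7 (d²=29.26)
P3 → Z-19 (d²=7.35)
P4 → Z-12 (d²=49.30)
P5 → Z-5 (d²=24.06)
P6 → Z-7 (d²=6.09)
P7 → Z-17 (d²=17.79)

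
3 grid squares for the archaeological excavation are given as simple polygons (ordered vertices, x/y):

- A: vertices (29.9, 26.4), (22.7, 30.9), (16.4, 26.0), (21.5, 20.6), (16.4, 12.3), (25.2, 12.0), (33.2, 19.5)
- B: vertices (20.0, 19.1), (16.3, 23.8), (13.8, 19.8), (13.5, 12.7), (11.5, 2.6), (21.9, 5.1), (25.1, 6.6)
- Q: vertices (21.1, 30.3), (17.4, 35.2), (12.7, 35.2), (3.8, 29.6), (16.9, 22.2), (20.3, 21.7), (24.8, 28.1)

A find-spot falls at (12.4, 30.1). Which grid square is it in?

Cast a ray rightward from (12.4, 30.1). For each polygon, the edges (by vertex number in listed order) whose endpoints lie on opposite sides of y = 30.1, where each meets that height, and whether that is right or left of the point:
A: 1–2 at x≈23.98 (right), 2–3 at x≈21.67 (right) → 2 crossings.
B: no edge straddles that height → 0 crossings.
Q: 3–4 at x≈4.59 (left), 7–1 at x≈21.44 (right) → 1 crossing.
Only Q has an odd count, so the point is inside Q.

Q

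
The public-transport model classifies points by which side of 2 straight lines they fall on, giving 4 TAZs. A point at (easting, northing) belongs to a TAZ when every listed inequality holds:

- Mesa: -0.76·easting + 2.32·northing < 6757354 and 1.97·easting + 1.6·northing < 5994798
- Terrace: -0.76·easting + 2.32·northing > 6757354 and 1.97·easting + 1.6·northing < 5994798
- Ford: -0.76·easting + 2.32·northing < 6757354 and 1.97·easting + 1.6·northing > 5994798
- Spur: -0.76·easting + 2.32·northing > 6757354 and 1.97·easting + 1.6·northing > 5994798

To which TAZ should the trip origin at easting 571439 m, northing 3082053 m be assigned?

-0.76·571439 + 2.32·3082053 = 6716069.320, which is < 6757354
1.97·571439 + 1.6·3082053 = 6057019.630, which is > 5994798
This sign pattern matches Ford.

Ford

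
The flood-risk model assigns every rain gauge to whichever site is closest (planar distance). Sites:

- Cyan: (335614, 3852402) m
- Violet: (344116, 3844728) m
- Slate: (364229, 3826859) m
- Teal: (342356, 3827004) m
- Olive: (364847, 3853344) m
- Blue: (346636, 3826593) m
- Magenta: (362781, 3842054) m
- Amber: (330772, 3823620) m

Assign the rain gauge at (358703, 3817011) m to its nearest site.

Slate

Squared distances to each site:
Cyan: 1785624802.000; Violet: 981012658.000; Slate: 127519780.000; Teal: 367084458.000; Olive: 1357835625.000; Blue: 237427213.000; Magenta: 643781933.000; Amber: 823819642.000.
Minimum at Slate.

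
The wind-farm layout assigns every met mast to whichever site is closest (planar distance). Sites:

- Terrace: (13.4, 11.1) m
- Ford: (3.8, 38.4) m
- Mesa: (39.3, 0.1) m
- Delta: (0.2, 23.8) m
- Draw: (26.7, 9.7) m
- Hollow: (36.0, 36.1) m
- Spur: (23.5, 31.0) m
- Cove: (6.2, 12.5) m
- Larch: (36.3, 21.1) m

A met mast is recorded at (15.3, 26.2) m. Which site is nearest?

Spur

Squared distances to each site:
Terrace: 231.620; Ford: 281.090; Mesa: 1257.210; Delta: 233.770; Draw: 402.210; Hollow: 526.500; Spur: 90.280; Cove: 270.500; Larch: 467.010.
Minimum at Spur.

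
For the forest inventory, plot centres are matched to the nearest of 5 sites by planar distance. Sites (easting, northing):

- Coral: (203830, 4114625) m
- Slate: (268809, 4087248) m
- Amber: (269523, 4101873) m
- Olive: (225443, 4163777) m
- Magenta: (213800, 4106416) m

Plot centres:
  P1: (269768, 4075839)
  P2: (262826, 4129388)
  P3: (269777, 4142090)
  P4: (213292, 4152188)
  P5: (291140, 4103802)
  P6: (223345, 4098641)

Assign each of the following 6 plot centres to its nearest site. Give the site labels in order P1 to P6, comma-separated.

Slate, Amber, Amber, Olive, Amber, Magenta

P1 → Slate (d²=131084962.00)
P2 → Amber (d²=801925034.00)
P3 → Amber (d²=1617471605.00)
P4 → Olive (d²=281951722.00)
P5 → Amber (d²=471015730.00)
P6 → Magenta (d²=151557650.00)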